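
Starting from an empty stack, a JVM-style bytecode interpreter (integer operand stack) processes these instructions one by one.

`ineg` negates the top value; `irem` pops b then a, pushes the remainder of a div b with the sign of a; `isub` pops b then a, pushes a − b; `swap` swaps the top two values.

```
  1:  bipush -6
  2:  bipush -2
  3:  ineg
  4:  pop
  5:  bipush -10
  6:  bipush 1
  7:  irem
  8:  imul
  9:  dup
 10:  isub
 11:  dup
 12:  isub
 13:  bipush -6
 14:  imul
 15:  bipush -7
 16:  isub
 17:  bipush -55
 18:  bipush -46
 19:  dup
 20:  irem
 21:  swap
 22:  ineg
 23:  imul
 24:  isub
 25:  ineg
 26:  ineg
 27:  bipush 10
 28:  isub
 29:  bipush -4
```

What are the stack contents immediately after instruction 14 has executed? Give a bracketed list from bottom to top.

bipush -6  → -6
bipush -2  → -6 -2
ineg       → -6 2
pop        → -6
bipush -10 → -6 -10
bipush 1   → -6 -10 1
irem       → -6 0
imul       → 0
dup        → 0 0
isub       → 0
dup        → 0 0
isub       → 0
bipush -6  → 0 -6
imul       → 0

[0]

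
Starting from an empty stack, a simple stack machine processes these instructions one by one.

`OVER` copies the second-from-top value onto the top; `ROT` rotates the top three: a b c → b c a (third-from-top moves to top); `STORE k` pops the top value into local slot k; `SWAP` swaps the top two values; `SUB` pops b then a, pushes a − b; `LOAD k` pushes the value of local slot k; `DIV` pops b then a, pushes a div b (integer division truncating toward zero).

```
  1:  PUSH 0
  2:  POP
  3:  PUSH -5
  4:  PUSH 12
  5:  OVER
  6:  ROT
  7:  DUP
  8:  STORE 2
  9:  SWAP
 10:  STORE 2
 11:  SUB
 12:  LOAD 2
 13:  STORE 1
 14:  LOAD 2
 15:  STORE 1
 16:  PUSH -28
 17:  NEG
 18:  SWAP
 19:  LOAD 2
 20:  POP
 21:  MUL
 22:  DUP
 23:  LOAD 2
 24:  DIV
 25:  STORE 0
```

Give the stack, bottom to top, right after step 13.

[17]

PUSH 0  → [0]
POP     → []
PUSH -5 → [-5]
PUSH 12 → [-5, 12]
OVER    → [-5, 12, -5]
ROT     → [12, -5, -5]
DUP     → [12, -5, -5, -5]
STORE 2 → [12, -5, -5]
SWAP    → [12, -5, -5]
STORE 2 → [12, -5]
SUB     → [17]
LOAD 2  → [17, -5]
STORE 1 → [17]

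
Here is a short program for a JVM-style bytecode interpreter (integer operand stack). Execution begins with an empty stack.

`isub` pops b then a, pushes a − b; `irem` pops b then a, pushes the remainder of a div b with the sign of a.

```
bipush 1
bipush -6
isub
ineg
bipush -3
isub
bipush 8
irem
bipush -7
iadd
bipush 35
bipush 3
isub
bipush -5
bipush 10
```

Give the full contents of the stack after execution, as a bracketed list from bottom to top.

[-11, 32, -5, 10]

bipush 1  : 1
bipush -6 : 1 -6
isub      : 7
ineg      : -7
bipush -3 : -7 -3
isub      : -4
bipush 8  : -4 8
irem      : -4
bipush -7 : -4 -7
iadd      : -11
bipush 35 : -11 35
bipush 3  : -11 35 3
isub      : -11 32
bipush -5 : -11 32 -5
bipush 10 : -11 32 -5 10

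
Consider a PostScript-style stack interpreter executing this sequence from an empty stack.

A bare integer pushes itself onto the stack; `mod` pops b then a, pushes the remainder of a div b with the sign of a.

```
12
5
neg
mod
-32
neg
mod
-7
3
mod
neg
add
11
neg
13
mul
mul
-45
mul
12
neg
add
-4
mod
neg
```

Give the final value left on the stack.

12  : 12
5   : 12 5
neg : 12 -5
mod : 2
-32 : 2 -32
neg : 2 32
mod : 2
-7  : 2 -7
3   : 2 -7 3
mod : 2 -1
neg : 2 1
add : 3
11  : 3 11
neg : 3 -11
13  : 3 -11 13
mul : 3 -143
mul : -429
-45 : -429 -45
mul : 19305
12  : 19305 12
neg : 19305 -12
add : 19293
-4  : 19293 -4
mod : 1
neg : -1

-1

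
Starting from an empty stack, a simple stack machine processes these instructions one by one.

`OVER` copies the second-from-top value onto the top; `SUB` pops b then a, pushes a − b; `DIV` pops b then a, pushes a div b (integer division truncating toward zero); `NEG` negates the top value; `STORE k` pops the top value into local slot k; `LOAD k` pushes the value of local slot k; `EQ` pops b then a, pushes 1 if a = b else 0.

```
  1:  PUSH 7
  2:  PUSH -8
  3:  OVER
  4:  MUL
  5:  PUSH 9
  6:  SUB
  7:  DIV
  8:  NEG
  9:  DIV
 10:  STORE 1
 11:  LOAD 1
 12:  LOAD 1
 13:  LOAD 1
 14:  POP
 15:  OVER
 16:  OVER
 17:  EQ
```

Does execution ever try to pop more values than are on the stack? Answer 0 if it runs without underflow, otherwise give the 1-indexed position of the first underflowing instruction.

PUSH 7   7
PUSH -8  7 -8
OVER     7 -8 7
MUL      7 -56
PUSH 9   7 -56 9
SUB      7 -65
DIV      0
NEG      0
DIV  — needs 2 operands, stack has 1 → underflow

9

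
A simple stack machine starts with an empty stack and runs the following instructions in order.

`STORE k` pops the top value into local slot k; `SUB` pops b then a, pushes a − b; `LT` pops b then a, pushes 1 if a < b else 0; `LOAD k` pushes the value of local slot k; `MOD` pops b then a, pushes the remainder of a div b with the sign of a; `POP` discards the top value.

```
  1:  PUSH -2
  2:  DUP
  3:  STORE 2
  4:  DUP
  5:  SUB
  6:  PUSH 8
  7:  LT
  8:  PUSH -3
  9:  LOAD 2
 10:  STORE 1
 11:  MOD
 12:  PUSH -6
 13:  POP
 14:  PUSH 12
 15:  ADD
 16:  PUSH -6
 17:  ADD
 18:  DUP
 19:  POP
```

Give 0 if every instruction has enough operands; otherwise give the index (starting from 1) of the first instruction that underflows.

PUSH -2 : [-2]
DUP     : [-2, -2]
STORE 2 : [-2]
DUP     : [-2, -2]
SUB     : [0]
PUSH 8  : [0, 8]
LT      : [1]
PUSH -3 : [1, -3]
LOAD 2  : [1, -3, -2]
STORE 1 : [1, -3]
MOD     : [1]
PUSH -6 : [1, -6]
POP     : [1]
PUSH 12 : [1, 12]
ADD     : [13]
PUSH -6 : [13, -6]
ADD     : [7]
DUP     : [7, 7]
POP     : [7]

0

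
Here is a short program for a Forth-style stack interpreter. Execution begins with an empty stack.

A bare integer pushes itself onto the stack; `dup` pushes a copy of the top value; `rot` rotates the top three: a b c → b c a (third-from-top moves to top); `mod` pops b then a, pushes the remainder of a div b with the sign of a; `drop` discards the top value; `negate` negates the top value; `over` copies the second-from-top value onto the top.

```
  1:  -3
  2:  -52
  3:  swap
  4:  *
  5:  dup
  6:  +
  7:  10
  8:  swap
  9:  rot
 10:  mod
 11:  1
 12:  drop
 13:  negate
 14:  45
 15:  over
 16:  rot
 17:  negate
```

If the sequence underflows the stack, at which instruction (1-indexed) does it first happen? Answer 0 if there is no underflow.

9

-3   -> [-3]
-52  -> [-3, -52]
swap -> [-52, -3]
*    -> [156]
dup  -> [156, 156]
+    -> [312]
10   -> [312, 10]
swap -> [10, 312]
rot  — needs 3 operands, stack has 2 → underflow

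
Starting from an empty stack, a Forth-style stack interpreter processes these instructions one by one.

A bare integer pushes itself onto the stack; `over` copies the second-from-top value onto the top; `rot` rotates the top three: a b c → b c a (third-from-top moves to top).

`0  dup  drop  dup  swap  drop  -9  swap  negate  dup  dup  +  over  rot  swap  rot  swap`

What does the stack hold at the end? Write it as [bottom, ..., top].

[-9, 0, 0, 0]

0      → 0
dup    → 0 0
drop   → 0
dup    → 0 0
swap   → 0 0
drop   → 0
-9     → 0 -9
swap   → -9 0
negate → -9 0
dup    → -9 0 0
dup    → -9 0 0 0
+      → -9 0 0
over   → -9 0 0 0
rot    → -9 0 0 0
swap   → -9 0 0 0
rot    → -9 0 0 0
swap   → -9 0 0 0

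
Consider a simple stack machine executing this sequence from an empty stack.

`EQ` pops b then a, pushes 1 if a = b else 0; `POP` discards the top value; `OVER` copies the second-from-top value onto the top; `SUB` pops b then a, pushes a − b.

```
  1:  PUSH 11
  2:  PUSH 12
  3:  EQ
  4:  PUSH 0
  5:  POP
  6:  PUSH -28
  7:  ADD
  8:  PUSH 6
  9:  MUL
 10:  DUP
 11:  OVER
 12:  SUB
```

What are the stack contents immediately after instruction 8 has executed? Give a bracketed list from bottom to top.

PUSH 11  : 11
PUSH 12  : 11 12
EQ       : 0
PUSH 0   : 0 0
POP      : 0
PUSH -28 : 0 -28
ADD      : -28
PUSH 6   : -28 6

[-28, 6]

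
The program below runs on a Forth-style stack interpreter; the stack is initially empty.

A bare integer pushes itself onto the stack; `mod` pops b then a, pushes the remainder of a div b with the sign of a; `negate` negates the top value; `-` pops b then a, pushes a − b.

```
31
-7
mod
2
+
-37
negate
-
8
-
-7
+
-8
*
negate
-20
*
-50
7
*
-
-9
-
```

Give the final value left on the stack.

7879

31      31
-7      31 -7
mod     3
2       3 2
+       5
-37     5 -37
negate  5 37
-       -32
8       -32 8
-       -40
-7      -40 -7
+       -47
-8      -47 -8
*       376
negate  -376
-20     -376 -20
*       7520
-50     7520 -50
7       7520 -50 7
*       7520 -350
-       7870
-9      7870 -9
-       7879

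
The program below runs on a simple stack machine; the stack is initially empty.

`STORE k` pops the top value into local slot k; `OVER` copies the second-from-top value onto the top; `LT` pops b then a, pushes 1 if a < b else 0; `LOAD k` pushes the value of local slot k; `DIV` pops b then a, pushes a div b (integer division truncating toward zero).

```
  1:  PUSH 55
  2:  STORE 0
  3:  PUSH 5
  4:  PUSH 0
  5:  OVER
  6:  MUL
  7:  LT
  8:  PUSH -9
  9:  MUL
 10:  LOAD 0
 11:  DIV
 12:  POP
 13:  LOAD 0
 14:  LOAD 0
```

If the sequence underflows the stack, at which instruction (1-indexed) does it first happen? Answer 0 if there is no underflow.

PUSH 55 → [55]
STORE 0 → []
PUSH 5  → [5]
PUSH 0  → [5, 0]
OVER    → [5, 0, 5]
MUL     → [5, 0]
LT      → [0]
PUSH -9 → [0, -9]
MUL     → [0]
LOAD 0  → [0, 55]
DIV     → [0]
POP     → []
LOAD 0  → [55]
LOAD 0  → [55, 55]

0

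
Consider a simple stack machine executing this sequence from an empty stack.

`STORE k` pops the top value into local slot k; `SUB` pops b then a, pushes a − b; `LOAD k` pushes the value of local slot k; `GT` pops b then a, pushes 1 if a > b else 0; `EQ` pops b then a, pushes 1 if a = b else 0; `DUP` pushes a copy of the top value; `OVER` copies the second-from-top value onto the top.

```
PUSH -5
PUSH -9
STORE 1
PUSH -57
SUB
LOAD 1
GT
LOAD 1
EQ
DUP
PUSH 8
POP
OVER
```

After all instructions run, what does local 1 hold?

-9

PUSH -5  : -5
PUSH -9  : -5 -9
STORE 1  : -5
PUSH -57 : -5 -57
SUB      : 52
LOAD 1   : 52 -9
GT       : 1
LOAD 1   : 1 -9
EQ       : 0
DUP      : 0 0
PUSH 8   : 0 0 8
POP      : 0 0
OVER     : 0 0 0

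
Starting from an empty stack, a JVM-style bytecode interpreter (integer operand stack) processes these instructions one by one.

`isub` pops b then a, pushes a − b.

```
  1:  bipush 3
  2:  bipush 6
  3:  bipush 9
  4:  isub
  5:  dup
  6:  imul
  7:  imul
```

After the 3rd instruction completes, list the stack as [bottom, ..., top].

bipush 3 : [3]
bipush 6 : [3, 6]
bipush 9 : [3, 6, 9]

[3, 6, 9]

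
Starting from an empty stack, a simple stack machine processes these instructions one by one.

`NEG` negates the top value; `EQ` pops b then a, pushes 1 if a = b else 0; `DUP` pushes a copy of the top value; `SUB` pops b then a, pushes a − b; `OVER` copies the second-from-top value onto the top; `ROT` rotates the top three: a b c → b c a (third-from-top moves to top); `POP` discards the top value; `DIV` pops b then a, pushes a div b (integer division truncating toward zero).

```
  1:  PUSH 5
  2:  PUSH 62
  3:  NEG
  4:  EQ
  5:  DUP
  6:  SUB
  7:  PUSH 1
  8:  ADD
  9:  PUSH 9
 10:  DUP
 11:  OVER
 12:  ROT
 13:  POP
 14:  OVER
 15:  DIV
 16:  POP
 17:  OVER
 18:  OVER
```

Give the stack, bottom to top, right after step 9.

PUSH 5  : 5
PUSH 62 : 5 62
NEG     : 5 -62
EQ      : 0
DUP     : 0 0
SUB     : 0
PUSH 1  : 0 1
ADD     : 1
PUSH 9  : 1 9

[1, 9]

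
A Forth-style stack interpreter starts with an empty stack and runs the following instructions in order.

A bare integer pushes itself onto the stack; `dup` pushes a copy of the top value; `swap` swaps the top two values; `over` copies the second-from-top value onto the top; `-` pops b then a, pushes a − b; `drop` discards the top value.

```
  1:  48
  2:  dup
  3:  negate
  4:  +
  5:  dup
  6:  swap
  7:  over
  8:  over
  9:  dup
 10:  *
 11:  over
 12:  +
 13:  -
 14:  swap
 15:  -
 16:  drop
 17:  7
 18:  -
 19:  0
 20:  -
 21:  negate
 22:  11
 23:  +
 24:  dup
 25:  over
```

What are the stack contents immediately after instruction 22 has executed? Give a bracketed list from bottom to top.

[7, 11]

48      48
dup     48 48
negate  48 -48
+       0
dup     0 0
swap    0 0
over    0 0 0
over    0 0 0 0
dup     0 0 0 0 0
*       0 0 0 0
over    0 0 0 0 0
+       0 0 0 0
-       0 0 0
swap    0 0 0
-       0 0
drop    0
7       0 7
-       -7
0       -7 0
-       -7
negate  7
11      7 11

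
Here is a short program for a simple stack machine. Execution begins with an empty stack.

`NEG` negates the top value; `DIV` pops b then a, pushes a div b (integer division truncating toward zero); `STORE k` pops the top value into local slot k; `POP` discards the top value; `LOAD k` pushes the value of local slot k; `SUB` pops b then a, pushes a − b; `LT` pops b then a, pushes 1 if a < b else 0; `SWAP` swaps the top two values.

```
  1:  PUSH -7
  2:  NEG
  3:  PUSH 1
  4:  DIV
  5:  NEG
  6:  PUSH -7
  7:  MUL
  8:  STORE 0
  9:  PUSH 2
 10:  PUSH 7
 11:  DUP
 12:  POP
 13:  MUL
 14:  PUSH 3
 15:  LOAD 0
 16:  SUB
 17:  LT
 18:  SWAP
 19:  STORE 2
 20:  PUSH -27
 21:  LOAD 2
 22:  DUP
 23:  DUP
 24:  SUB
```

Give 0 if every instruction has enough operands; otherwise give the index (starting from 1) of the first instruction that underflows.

18

PUSH -7 -> -7
NEG     -> 7
PUSH 1  -> 7 1
DIV     -> 7
NEG     -> -7
PUSH -7 -> -7 -7
MUL     -> 49
STORE 0 -> (empty)
PUSH 2  -> 2
PUSH 7  -> 2 7
DUP     -> 2 7 7
POP     -> 2 7
MUL     -> 14
PUSH 3  -> 14 3
LOAD 0  -> 14 3 49
SUB     -> 14 -46
LT      -> 0
SWAP  — needs 2 operands, stack has 1 → underflow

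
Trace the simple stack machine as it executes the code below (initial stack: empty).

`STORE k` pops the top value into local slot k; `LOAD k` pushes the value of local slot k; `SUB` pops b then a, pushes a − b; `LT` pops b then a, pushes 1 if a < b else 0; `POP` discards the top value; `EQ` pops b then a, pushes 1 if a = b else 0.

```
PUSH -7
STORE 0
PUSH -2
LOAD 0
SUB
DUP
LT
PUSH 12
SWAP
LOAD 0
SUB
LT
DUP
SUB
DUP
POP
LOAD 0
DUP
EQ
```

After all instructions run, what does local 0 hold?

PUSH -7 : [-7]
STORE 0 : []
PUSH -2 : [-2]
LOAD 0  : [-2, -7]
SUB     : [5]
DUP     : [5, 5]
LT      : [0]
PUSH 12 : [0, 12]
SWAP    : [12, 0]
LOAD 0  : [12, 0, -7]
SUB     : [12, 7]
LT      : [0]
DUP     : [0, 0]
SUB     : [0]
DUP     : [0, 0]
POP     : [0]
LOAD 0  : [0, -7]
DUP     : [0, -7, -7]
EQ      : [0, 1]

-7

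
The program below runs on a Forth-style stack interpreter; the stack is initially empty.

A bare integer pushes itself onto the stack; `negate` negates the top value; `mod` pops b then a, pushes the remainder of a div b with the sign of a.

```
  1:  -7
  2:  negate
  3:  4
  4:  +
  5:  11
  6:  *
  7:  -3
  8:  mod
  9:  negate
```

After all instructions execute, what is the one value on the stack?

-1

-7     → -7
negate → 7
4      → 7 4
+      → 11
11     → 11 11
*      → 121
-3     → 121 -3
mod    → 1
negate → -1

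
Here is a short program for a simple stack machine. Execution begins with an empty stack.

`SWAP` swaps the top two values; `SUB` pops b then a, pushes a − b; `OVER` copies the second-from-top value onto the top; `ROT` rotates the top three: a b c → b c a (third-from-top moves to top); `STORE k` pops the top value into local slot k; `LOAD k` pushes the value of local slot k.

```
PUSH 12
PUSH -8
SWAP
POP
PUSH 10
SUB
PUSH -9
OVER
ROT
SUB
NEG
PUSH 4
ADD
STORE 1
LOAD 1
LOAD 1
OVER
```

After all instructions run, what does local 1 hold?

4

PUSH 12 -> 12
PUSH -8 -> 12 -8
SWAP    -> -8 12
POP     -> -8
PUSH 10 -> -8 10
SUB     -> -18
PUSH -9 -> -18 -9
OVER    -> -18 -9 -18
ROT     -> -9 -18 -18
SUB     -> -9 0
NEG     -> -9 0
PUSH 4  -> -9 0 4
ADD     -> -9 4
STORE 1 -> -9
LOAD 1  -> -9 4
LOAD 1  -> -9 4 4
OVER    -> -9 4 4 4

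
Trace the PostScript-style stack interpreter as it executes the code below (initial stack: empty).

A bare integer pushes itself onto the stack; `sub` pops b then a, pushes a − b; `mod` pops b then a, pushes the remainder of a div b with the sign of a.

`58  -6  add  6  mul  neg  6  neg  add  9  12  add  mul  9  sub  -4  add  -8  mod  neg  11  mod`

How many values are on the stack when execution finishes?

58  : 58
-6  : 58 -6
add : 52
6   : 52 6
mul : 312
neg : -312
6   : -312 6
neg : -312 -6
add : -318
9   : -318 9
12  : -318 9 12
add : -318 21
mul : -6678
9   : -6678 9
sub : -6687
-4  : -6687 -4
add : -6691
-8  : -6691 -8
mod : -3
neg : 3
11  : 3 11
mod : 3

1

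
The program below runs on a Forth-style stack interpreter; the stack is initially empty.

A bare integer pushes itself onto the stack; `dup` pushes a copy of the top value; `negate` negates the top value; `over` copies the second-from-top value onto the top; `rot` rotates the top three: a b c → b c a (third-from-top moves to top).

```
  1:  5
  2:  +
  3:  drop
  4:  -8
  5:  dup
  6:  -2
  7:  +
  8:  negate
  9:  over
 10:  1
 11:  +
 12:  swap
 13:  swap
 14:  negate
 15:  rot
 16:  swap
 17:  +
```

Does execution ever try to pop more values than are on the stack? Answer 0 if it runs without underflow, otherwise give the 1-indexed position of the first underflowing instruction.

2

5 → [5]
+  — needs 2 operands, stack has 1 → underflow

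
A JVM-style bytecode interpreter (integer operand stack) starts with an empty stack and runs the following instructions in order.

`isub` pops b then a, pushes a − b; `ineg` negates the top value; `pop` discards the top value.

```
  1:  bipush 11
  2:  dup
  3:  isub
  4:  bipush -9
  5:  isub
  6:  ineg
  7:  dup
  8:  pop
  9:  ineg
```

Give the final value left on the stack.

bipush 11 -> 11
dup       -> 11 11
isub      -> 0
bipush -9 -> 0 -9
isub      -> 9
ineg      -> -9
dup       -> -9 -9
pop       -> -9
ineg      -> 9

9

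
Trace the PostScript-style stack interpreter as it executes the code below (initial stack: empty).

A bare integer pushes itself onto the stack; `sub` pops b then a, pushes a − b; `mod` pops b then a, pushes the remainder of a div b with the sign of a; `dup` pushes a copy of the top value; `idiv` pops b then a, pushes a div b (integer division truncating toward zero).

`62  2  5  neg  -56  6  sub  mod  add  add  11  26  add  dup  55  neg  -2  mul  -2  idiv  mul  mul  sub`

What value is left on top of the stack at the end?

75354

62   → [62]
2    → [62, 2]
5    → [62, 2, 5]
neg  → [62, 2, -5]
-56  → [62, 2, -5, -56]
6    → [62, 2, -5, -56, 6]
sub  → [62, 2, -5, -62]
mod  → [62, 2, -5]
add  → [62, -3]
add  → [59]
11   → [59, 11]
26   → [59, 11, 26]
add  → [59, 37]
dup  → [59, 37, 37]
55   → [59, 37, 37, 55]
neg  → [59, 37, 37, -55]
-2   → [59, 37, 37, -55, -2]
mul  → [59, 37, 37, 110]
-2   → [59, 37, 37, 110, -2]
idiv → [59, 37, 37, -55]
mul  → [59, 37, -2035]
mul  → [59, -75295]
sub  → [75354]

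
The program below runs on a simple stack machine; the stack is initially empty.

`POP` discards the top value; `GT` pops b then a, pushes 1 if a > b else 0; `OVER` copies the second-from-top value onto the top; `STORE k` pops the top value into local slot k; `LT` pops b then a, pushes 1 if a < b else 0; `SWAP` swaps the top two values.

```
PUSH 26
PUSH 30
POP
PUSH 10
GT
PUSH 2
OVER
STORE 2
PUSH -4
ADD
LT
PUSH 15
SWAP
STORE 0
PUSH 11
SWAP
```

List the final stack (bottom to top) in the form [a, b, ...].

PUSH 26  26
PUSH 30  26 30
POP      26
PUSH 10  26 10
GT       1
PUSH 2   1 2
OVER     1 2 1
STORE 2  1 2
PUSH -4  1 2 -4
ADD      1 -2
LT       0
PUSH 15  0 15
SWAP     15 0
STORE 0  15
PUSH 11  15 11
SWAP     11 15

[11, 15]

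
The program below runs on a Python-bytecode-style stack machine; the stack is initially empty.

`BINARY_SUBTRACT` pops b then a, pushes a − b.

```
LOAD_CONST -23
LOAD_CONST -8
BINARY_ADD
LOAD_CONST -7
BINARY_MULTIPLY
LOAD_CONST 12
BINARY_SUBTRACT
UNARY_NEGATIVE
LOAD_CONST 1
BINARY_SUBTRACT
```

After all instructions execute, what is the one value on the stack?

LOAD_CONST -23  : -23
LOAD_CONST -8   : -23 -8
BINARY_ADD      : -31
LOAD_CONST -7   : -31 -7
BINARY_MULTIPLY : 217
LOAD_CONST 12   : 217 12
BINARY_SUBTRACT : 205
UNARY_NEGATIVE  : -205
LOAD_CONST 1    : -205 1
BINARY_SUBTRACT : -206

-206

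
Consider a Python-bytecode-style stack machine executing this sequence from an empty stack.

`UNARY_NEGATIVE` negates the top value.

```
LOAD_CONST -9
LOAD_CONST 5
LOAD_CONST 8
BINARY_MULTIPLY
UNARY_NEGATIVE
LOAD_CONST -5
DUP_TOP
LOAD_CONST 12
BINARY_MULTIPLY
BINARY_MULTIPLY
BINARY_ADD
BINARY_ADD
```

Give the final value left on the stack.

251

LOAD_CONST -9   : -9
LOAD_CONST 5    : -9 5
LOAD_CONST 8    : -9 5 8
BINARY_MULTIPLY : -9 40
UNARY_NEGATIVE  : -9 -40
LOAD_CONST -5   : -9 -40 -5
DUP_TOP         : -9 -40 -5 -5
LOAD_CONST 12   : -9 -40 -5 -5 12
BINARY_MULTIPLY : -9 -40 -5 -60
BINARY_MULTIPLY : -9 -40 300
BINARY_ADD      : -9 260
BINARY_ADD      : 251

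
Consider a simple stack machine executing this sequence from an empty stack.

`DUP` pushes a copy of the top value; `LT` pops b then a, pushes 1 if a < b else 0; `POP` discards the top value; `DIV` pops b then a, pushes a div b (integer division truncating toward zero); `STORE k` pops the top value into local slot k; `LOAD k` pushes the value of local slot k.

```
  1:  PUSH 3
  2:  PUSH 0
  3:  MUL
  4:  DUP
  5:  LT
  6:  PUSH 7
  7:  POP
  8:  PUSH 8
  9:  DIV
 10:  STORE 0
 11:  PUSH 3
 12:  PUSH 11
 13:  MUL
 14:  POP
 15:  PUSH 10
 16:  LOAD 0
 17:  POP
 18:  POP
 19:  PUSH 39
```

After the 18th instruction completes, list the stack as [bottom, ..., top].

[]

PUSH 3  : [3]
PUSH 0  : [3, 0]
MUL     : [0]
DUP     : [0, 0]
LT      : [0]
PUSH 7  : [0, 7]
POP     : [0]
PUSH 8  : [0, 8]
DIV     : [0]
STORE 0 : []
PUSH 3  : [3]
PUSH 11 : [3, 11]
MUL     : [33]
POP     : []
PUSH 10 : [10]
LOAD 0  : [10, 0]
POP     : [10]
POP     : []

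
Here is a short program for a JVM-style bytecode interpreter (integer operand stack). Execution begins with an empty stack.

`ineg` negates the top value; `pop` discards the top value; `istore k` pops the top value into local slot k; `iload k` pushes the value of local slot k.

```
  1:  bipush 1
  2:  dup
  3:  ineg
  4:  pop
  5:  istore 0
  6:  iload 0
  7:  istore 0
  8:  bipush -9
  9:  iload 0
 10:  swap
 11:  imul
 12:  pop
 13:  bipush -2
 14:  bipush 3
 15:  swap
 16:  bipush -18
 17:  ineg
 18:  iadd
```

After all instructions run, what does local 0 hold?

bipush 1   → 1
dup        → 1 1
ineg       → 1 -1
pop        → 1
istore 0   → (empty)
iload 0    → 1
istore 0   → (empty)
bipush -9  → -9
iload 0    → -9 1
swap       → 1 -9
imul       → -9
pop        → (empty)
bipush -2  → -2
bipush 3   → -2 3
swap       → 3 -2
bipush -18 → 3 -2 -18
ineg       → 3 -2 18
iadd       → 3 16

1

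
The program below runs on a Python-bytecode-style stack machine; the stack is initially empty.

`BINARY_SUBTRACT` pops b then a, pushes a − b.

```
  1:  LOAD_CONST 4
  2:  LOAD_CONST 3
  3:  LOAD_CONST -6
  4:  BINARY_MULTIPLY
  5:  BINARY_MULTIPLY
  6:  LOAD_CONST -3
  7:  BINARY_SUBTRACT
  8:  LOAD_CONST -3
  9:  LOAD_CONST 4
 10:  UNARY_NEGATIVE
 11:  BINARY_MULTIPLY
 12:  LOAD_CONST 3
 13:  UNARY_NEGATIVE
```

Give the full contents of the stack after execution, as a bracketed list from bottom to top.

[-69, 12, -3]

LOAD_CONST 4     4
LOAD_CONST 3     4 3
LOAD_CONST -6    4 3 -6
BINARY_MULTIPLY  4 -18
BINARY_MULTIPLY  -72
LOAD_CONST -3    -72 -3
BINARY_SUBTRACT  -69
LOAD_CONST -3    -69 -3
LOAD_CONST 4     -69 -3 4
UNARY_NEGATIVE   -69 -3 -4
BINARY_MULTIPLY  -69 12
LOAD_CONST 3     -69 12 3
UNARY_NEGATIVE   -69 12 -3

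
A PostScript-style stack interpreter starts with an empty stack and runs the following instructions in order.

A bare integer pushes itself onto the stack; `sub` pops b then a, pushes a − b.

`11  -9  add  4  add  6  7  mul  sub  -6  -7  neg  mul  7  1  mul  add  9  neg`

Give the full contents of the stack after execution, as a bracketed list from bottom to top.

11  -> [11]
-9  -> [11, -9]
add -> [2]
4   -> [2, 4]
add -> [6]
6   -> [6, 6]
7   -> [6, 6, 7]
mul -> [6, 42]
sub -> [-36]
-6  -> [-36, -6]
-7  -> [-36, -6, -7]
neg -> [-36, -6, 7]
mul -> [-36, -42]
7   -> [-36, -42, 7]
1   -> [-36, -42, 7, 1]
mul -> [-36, -42, 7]
add -> [-36, -35]
9   -> [-36, -35, 9]
neg -> [-36, -35, -9]

[-36, -35, -9]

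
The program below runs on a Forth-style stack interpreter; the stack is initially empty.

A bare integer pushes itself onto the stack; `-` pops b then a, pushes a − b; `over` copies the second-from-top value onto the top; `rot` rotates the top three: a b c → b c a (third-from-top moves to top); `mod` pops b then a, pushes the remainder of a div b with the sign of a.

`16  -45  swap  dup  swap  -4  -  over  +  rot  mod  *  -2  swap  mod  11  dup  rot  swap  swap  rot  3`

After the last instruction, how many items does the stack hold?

4

16   : [16]
-45  : [16, -45]
swap : [-45, 16]
dup  : [-45, 16, 16]
swap : [-45, 16, 16]
-4   : [-45, 16, 16, -4]
-    : [-45, 16, 20]
over : [-45, 16, 20, 16]
+    : [-45, 16, 36]
rot  : [16, 36, -45]
mod  : [16, 36]
*    : [576]
-2   : [576, -2]
swap : [-2, 576]
mod  : [-2]
11   : [-2, 11]
dup  : [-2, 11, 11]
rot  : [11, 11, -2]
swap : [11, -2, 11]
swap : [11, 11, -2]
rot  : [11, -2, 11]
3    : [11, -2, 11, 3]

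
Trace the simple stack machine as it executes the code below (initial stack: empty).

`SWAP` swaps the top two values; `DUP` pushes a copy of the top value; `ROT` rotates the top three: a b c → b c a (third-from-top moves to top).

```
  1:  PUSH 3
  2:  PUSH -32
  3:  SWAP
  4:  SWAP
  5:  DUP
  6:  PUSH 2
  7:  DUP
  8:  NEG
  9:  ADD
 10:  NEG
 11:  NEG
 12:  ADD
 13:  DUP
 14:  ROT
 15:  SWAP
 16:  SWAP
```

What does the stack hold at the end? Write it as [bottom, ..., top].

PUSH 3   : 3
PUSH -32 : 3 -32
SWAP     : -32 3
SWAP     : 3 -32
DUP      : 3 -32 -32
PUSH 2   : 3 -32 -32 2
DUP      : 3 -32 -32 2 2
NEG      : 3 -32 -32 2 -2
ADD      : 3 -32 -32 0
NEG      : 3 -32 -32 0
NEG      : 3 -32 -32 0
ADD      : 3 -32 -32
DUP      : 3 -32 -32 -32
ROT      : 3 -32 -32 -32
SWAP     : 3 -32 -32 -32
SWAP     : 3 -32 -32 -32

[3, -32, -32, -32]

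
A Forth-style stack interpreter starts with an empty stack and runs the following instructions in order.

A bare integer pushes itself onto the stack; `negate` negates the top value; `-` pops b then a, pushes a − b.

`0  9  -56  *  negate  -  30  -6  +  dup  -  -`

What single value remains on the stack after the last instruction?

-504

0      : [0]
9      : [0, 9]
-56    : [0, 9, -56]
*      : [0, -504]
negate : [0, 504]
-      : [-504]
30     : [-504, 30]
-6     : [-504, 30, -6]
+      : [-504, 24]
dup    : [-504, 24, 24]
-      : [-504, 0]
-      : [-504]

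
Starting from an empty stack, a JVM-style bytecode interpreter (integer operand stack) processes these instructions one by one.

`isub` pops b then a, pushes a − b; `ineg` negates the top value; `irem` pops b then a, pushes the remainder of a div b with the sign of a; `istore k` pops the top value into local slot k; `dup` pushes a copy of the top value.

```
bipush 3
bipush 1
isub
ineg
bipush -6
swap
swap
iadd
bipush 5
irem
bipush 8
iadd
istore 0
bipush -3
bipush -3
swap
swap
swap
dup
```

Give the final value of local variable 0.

bipush 3  → [3]
bipush 1  → [3, 1]
isub      → [2]
ineg      → [-2]
bipush -6 → [-2, -6]
swap      → [-6, -2]
swap      → [-2, -6]
iadd      → [-8]
bipush 5  → [-8, 5]
irem      → [-3]
bipush 8  → [-3, 8]
iadd      → [5]
istore 0  → []
bipush -3 → [-3]
bipush -3 → [-3, -3]
swap      → [-3, -3]
swap      → [-3, -3]
swap      → [-3, -3]
dup       → [-3, -3, -3]

5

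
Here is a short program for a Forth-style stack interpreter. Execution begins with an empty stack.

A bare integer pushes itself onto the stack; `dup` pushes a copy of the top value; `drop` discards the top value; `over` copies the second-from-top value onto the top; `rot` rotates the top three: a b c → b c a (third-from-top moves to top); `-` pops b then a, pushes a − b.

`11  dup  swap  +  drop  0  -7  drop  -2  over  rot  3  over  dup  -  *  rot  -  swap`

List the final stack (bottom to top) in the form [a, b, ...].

11   : 11
dup  : 11 11
swap : 11 11
+    : 22
drop : (empty)
0    : 0
-7   : 0 -7
drop : 0
-2   : 0 -2
over : 0 -2 0
rot  : -2 0 0
3    : -2 0 0 3
over : -2 0 0 3 0
dup  : -2 0 0 3 0 0
-    : -2 0 0 3 0
*    : -2 0 0 0
rot  : -2 0 0 0
-    : -2 0 0
swap : -2 0 0

[-2, 0, 0]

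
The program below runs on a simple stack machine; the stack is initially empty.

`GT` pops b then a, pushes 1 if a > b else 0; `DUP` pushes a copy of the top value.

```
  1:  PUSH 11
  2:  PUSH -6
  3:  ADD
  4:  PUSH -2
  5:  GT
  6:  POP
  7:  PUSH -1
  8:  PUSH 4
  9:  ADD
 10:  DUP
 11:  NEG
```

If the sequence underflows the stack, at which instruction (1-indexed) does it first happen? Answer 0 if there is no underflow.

0

PUSH 11  [11]
PUSH -6  [11, -6]
ADD      [5]
PUSH -2  [5, -2]
GT       [1]
POP      []
PUSH -1  [-1]
PUSH 4   [-1, 4]
ADD      [3]
DUP      [3, 3]
NEG      [3, -3]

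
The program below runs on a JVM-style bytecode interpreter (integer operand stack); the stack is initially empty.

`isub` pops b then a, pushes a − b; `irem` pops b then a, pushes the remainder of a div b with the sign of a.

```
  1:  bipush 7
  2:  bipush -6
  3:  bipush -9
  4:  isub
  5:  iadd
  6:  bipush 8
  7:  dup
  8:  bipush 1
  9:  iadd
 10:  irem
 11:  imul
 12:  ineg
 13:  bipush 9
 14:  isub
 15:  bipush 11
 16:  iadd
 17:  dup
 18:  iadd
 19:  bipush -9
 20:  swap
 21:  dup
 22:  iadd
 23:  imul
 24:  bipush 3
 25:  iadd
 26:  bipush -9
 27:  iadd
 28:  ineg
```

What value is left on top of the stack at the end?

bipush 7  -> 7
bipush -6 -> 7 -6
bipush -9 -> 7 -6 -9
isub      -> 7 3
iadd      -> 10
bipush 8  -> 10 8
dup       -> 10 8 8
bipush 1  -> 10 8 8 1
iadd      -> 10 8 9
irem      -> 10 8
imul      -> 80
ineg      -> -80
bipush 9  -> -80 9
isub      -> -89
bipush 11 -> -89 11
iadd      -> -78
dup       -> -78 -78
iadd      -> -156
bipush -9 -> -156 -9
swap      -> -9 -156
dup       -> -9 -156 -156
iadd      -> -9 -312
imul      -> 2808
bipush 3  -> 2808 3
iadd      -> 2811
bipush -9 -> 2811 -9
iadd      -> 2802
ineg      -> -2802

-2802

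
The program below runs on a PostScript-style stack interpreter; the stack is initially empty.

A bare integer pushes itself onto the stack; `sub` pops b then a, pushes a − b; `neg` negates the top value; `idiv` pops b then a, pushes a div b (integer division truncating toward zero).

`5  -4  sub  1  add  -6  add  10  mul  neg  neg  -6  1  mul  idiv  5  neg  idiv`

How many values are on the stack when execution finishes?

1

5    → 5
-4   → 5 -4
sub  → 9
1    → 9 1
add  → 10
-6   → 10 -6
add  → 4
10   → 4 10
mul  → 40
neg  → -40
neg  → 40
-6   → 40 -6
1    → 40 -6 1
mul  → 40 -6
idiv → -6
5    → -6 5
neg  → -6 -5
idiv → 1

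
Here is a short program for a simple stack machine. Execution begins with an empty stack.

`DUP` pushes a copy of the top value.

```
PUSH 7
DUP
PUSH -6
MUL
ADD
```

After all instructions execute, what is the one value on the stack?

PUSH 7   [7]
DUP      [7, 7]
PUSH -6  [7, 7, -6]
MUL      [7, -42]
ADD      [-35]

-35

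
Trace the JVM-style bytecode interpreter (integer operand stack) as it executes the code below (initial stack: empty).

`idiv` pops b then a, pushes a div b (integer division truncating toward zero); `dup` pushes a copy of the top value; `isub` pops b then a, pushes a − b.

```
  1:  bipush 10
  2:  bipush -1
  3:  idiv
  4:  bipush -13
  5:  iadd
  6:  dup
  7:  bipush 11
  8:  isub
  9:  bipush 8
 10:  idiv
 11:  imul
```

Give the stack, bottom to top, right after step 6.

[-23, -23]

bipush 10   10
bipush -1   10 -1
idiv        -10
bipush -13  -10 -13
iadd        -23
dup         -23 -23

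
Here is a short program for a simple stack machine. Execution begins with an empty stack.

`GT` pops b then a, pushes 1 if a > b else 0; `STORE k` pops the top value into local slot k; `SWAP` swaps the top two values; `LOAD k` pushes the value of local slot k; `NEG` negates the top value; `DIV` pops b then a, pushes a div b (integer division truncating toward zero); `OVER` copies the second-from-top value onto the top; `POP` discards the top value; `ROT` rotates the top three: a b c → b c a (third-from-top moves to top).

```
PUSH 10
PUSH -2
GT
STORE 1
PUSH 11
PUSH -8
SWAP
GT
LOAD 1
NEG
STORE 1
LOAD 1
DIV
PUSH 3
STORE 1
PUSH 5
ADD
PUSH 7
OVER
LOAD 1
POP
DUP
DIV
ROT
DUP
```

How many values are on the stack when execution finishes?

PUSH 10  [10]
PUSH -2  [10, -2]
GT       [1]
STORE 1  []
PUSH 11  [11]
PUSH -8  [11, -8]
SWAP     [-8, 11]
GT       [0]
LOAD 1   [0, 1]
NEG      [0, -1]
STORE 1  [0]
LOAD 1   [0, -1]
DIV      [0]
PUSH 3   [0, 3]
STORE 1  [0]
PUSH 5   [0, 5]
ADD      [5]
PUSH 7   [5, 7]
OVER     [5, 7, 5]
LOAD 1   [5, 7, 5, 3]
POP      [5, 7, 5]
DUP      [5, 7, 5, 5]
DIV      [5, 7, 1]
ROT      [7, 1, 5]
DUP      [7, 1, 5, 5]

4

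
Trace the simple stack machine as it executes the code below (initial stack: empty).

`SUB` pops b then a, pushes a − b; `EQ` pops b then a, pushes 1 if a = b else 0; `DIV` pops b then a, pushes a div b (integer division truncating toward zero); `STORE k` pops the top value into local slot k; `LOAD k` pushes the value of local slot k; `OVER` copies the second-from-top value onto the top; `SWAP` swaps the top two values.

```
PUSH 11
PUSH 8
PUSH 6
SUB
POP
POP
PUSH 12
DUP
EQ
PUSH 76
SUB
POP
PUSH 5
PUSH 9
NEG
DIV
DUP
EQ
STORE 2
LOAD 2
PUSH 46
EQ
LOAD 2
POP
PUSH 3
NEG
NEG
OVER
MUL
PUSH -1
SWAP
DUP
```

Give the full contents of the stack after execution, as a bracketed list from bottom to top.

[0, -1, 0, 0]

PUSH 11 → [11]
PUSH 8  → [11, 8]
PUSH 6  → [11, 8, 6]
SUB     → [11, 2]
POP     → [11]
POP     → []
PUSH 12 → [12]
DUP     → [12, 12]
EQ      → [1]
PUSH 76 → [1, 76]
SUB     → [-75]
POP     → []
PUSH 5  → [5]
PUSH 9  → [5, 9]
NEG     → [5, -9]
DIV     → [0]
DUP     → [0, 0]
EQ      → [1]
STORE 2 → []
LOAD 2  → [1]
PUSH 46 → [1, 46]
EQ      → [0]
LOAD 2  → [0, 1]
POP     → [0]
PUSH 3  → [0, 3]
NEG     → [0, -3]
NEG     → [0, 3]
OVER    → [0, 3, 0]
MUL     → [0, 0]
PUSH -1 → [0, 0, -1]
SWAP    → [0, -1, 0]
DUP     → [0, -1, 0, 0]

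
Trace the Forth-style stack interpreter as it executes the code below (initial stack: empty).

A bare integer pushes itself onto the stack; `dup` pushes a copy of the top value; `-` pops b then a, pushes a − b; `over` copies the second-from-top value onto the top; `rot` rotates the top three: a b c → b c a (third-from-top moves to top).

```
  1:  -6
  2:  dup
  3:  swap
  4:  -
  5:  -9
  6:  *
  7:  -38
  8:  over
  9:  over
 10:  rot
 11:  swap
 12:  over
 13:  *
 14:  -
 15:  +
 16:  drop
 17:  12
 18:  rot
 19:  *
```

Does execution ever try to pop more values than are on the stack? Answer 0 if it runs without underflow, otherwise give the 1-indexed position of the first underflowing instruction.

-6   → [-6]
dup  → [-6, -6]
swap → [-6, -6]
-    → [0]
-9   → [0, -9]
*    → [0]
-38  → [0, -38]
over → [0, -38, 0]
over → [0, -38, 0, -38]
rot  → [0, 0, -38, -38]
swap → [0, 0, -38, -38]
over → [0, 0, -38, -38, -38]
*    → [0, 0, -38, 1444]
-    → [0, 0, -1482]
+    → [0, -1482]
drop → [0]
12   → [0, 12]
rot  — needs 3 operands, stack has 2 → underflow

18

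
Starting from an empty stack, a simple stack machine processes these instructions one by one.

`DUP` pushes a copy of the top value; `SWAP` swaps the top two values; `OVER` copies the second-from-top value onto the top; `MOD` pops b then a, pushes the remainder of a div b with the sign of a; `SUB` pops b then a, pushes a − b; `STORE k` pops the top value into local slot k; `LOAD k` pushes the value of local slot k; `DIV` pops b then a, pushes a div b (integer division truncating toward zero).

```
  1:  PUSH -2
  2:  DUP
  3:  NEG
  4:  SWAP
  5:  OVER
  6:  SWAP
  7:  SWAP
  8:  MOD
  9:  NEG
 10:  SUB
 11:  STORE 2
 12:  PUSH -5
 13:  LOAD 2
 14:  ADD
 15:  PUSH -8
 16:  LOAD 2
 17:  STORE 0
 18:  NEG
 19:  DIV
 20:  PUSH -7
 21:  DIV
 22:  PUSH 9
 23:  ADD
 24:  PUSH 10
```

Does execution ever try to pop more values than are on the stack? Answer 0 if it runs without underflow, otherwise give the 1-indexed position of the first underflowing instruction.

0

PUSH -2 : [-2]
DUP     : [-2, -2]
NEG     : [-2, 2]
SWAP    : [2, -2]
OVER    : [2, -2, 2]
SWAP    : [2, 2, -2]
SWAP    : [2, -2, 2]
MOD     : [2, 0]
NEG     : [2, 0]
SUB     : [2]
STORE 2 : []
PUSH -5 : [-5]
LOAD 2  : [-5, 2]
ADD     : [-3]
PUSH -8 : [-3, -8]
LOAD 2  : [-3, -8, 2]
STORE 0 : [-3, -8]
NEG     : [-3, 8]
DIV     : [0]
PUSH -7 : [0, -7]
DIV     : [0]
PUSH 9  : [0, 9]
ADD     : [9]
PUSH 10 : [9, 10]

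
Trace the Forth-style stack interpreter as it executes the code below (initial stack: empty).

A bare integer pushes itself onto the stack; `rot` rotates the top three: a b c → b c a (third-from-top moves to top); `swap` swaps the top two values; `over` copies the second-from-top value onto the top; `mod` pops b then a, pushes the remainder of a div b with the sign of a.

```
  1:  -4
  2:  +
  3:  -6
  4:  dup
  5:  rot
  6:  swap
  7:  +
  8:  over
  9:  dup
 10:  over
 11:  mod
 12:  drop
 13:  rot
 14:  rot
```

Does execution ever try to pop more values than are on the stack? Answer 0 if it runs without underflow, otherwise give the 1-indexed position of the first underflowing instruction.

-4 -> -4
+  — needs 2 operands, stack has 1 → underflow

2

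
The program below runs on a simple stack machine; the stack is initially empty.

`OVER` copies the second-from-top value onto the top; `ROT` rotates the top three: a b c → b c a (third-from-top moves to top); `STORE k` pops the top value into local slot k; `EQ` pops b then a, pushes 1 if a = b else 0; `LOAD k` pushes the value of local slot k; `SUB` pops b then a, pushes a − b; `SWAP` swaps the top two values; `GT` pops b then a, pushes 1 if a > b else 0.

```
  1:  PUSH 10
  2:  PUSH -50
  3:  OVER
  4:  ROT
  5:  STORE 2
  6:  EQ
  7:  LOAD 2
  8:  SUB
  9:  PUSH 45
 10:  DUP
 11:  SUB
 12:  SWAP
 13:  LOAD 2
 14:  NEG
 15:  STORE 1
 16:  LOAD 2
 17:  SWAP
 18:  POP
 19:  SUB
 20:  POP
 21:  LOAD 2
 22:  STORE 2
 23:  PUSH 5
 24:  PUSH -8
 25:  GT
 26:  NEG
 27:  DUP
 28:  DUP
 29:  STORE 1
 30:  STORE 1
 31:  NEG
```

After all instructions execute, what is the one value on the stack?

1

PUSH 10   [10]
PUSH -50  [10, -50]
OVER      [10, -50, 10]
ROT       [-50, 10, 10]
STORE 2   [-50, 10]
EQ        [0]
LOAD 2    [0, 10]
SUB       [-10]
PUSH 45   [-10, 45]
DUP       [-10, 45, 45]
SUB       [-10, 0]
SWAP      [0, -10]
LOAD 2    [0, -10, 10]
NEG       [0, -10, -10]
STORE 1   [0, -10]
LOAD 2    [0, -10, 10]
SWAP      [0, 10, -10]
POP       [0, 10]
SUB       [-10]
POP       []
LOAD 2    [10]
STORE 2   []
PUSH 5    [5]
PUSH -8   [5, -8]
GT        [1]
NEG       [-1]
DUP       [-1, -1]
DUP       [-1, -1, -1]
STORE 1   [-1, -1]
STORE 1   [-1]
NEG       [1]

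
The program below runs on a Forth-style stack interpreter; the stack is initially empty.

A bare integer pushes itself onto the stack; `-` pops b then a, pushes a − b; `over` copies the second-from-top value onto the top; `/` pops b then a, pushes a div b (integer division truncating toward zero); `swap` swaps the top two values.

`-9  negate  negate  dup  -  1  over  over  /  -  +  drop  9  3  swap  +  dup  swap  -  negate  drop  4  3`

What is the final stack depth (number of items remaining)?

2

-9     -> -9
negate -> 9
negate -> -9
dup    -> -9 -9
-      -> 0
1      -> 0 1
over   -> 0 1 0
over   -> 0 1 0 1
/      -> 0 1 0
-      -> 0 1
+      -> 1
drop   -> (empty)
9      -> 9
3      -> 9 3
swap   -> 3 9
+      -> 12
dup    -> 12 12
swap   -> 12 12
-      -> 0
negate -> 0
drop   -> (empty)
4      -> 4
3      -> 4 3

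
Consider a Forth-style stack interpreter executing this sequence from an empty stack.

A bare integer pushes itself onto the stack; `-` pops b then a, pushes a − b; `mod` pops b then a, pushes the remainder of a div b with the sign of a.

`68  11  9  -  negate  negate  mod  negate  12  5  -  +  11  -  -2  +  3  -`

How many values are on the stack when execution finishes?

1

68     : [68]
11     : [68, 11]
9      : [68, 11, 9]
-      : [68, 2]
negate : [68, -2]
negate : [68, 2]
mod    : [0]
negate : [0]
12     : [0, 12]
5      : [0, 12, 5]
-      : [0, 7]
+      : [7]
11     : [7, 11]
-      : [-4]
-2     : [-4, -2]
+      : [-6]
3      : [-6, 3]
-      : [-9]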